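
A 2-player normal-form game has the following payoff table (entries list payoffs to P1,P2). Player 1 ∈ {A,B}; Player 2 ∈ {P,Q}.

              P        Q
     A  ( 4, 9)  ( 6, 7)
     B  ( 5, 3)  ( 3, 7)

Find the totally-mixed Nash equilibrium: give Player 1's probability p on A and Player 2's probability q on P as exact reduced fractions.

P1 indiff ⇒ q·4+(1-q)·6 = q·5+(1-q)·3 ⇒ q(-1) = (1-q)(-3) ⇒ q = 3/4
P2 indiff ⇒ p·9+(1-p)·3 = p·7+(1-p)·7 ⇒ p(2) = (1-p)(4) ⇒ p = 2/3

p=2/3, q=3/4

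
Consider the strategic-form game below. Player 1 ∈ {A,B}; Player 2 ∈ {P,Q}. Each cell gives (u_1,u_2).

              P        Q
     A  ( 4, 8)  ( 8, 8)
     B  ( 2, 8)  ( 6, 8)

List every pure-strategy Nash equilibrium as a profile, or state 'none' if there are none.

PSNE = {(A,P), (A,Q)}

(A,P): NE
(A,Q): NE
(B,P): not NE [P1→A gives 4>2]
(B,Q): not NE [P1→A gives 8>6]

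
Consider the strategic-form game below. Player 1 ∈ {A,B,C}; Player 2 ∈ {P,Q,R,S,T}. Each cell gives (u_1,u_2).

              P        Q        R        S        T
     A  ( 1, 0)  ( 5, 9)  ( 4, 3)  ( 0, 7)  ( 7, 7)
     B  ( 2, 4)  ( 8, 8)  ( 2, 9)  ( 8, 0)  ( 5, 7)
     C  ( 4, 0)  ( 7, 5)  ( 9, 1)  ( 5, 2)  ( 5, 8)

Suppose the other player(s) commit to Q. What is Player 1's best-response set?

u_1(A vs Q) = 5
u_1(B vs Q) = 8
u_1(C vs Q) = 7
max payoff 8 at {B}

argmax u_1 = {B}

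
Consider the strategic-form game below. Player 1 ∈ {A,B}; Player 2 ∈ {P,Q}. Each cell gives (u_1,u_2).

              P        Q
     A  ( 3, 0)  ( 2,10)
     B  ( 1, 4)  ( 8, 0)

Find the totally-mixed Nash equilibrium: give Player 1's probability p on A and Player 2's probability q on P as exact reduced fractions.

P1 mixes 2/7 on A; P2 mixes 3/4 on P

P1 indiff ⇒ q·3+(1-q)·2 = q·1+(1-q)·8 ⇒ q(2) = (1-q)(6) ⇒ q = 3/4
P2 indiff ⇒ p·0+(1-p)·4 = p·10+(1-p)·0 ⇒ p(-10) = (1-p)(-4) ⇒ p = 2/7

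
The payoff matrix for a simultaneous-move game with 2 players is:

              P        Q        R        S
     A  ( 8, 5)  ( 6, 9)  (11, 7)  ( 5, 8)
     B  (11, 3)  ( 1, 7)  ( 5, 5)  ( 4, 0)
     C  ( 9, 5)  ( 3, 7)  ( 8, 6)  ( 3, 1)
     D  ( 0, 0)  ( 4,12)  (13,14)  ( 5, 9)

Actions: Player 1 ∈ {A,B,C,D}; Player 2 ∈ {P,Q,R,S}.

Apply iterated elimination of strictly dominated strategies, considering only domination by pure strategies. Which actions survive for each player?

IESDS → P1:{A,D} P2:{Q,R}

P2 drop P (Q beats it: A:9>5 B:7>3 C:7>5 D:12>0)
P1 drop B (A beats it: Q:6>1 R:11>5 S:5>4)
P1 drop C (A beats it: Q:6>3 R:11>8 S:5>3)
P2 drop S (Q beats it: A:9>8 D:12>9)
P1→{A,D} P2→{Q,R}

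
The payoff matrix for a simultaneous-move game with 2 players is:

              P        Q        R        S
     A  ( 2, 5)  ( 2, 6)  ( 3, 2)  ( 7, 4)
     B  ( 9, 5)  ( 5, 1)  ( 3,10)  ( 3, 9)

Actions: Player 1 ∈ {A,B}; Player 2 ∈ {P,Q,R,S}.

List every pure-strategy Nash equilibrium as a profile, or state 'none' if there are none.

(A,P): not NE [P1→B gives 9>2; P2→Q gives 6>5]
(A,Q): not NE [P1→B gives 5>2]
(A,R): not NE [P2→Q gives 6>2]
(A,S): not NE [P2→Q gives 6>4]
(B,P): not NE [P2→R gives 10>5]
(B,Q): not NE [P2→R gives 10>1]
(B,R): NE
(B,S): not NE [P1→A gives 7>3; P2→R gives 10>9]

NE set: (B,R)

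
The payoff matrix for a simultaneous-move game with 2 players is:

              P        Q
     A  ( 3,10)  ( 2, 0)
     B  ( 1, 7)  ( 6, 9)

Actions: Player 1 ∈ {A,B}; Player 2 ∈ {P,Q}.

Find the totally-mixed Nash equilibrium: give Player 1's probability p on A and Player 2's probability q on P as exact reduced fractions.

P1 indiff ⇒ q·3+(1-q)·2 = q·1+(1-q)·6 ⇒ q(2) = (1-q)(4) ⇒ q = 2/3
P2 indiff ⇒ p·10+(1-p)·7 = p·0+(1-p)·9 ⇒ p(10) = (1-p)(2) ⇒ p = 1/6

P1 mixes 1/6 on A; P2 mixes 2/3 on P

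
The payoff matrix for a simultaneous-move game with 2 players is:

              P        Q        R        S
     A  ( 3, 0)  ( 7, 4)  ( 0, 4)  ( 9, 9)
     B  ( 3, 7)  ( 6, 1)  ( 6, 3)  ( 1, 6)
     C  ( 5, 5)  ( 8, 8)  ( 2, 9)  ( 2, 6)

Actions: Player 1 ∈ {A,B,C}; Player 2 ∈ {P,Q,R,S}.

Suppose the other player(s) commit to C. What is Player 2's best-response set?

u_2(P vs C) = 5
u_2(Q vs C) = 8
u_2(R vs C) = 9
u_2(S vs C) = 6
max payoff 9 at {R}

argmax u_2 = {R}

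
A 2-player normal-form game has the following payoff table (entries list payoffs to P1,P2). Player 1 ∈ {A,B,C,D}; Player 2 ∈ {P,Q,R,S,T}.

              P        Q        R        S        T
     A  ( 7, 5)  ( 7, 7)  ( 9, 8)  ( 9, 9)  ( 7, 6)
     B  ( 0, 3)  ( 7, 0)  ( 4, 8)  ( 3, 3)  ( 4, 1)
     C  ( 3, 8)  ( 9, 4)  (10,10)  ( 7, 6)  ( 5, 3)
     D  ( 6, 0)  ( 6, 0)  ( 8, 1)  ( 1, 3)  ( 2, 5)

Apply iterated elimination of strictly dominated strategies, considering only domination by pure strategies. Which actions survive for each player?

Remaining: P1:{A,C} P2:{R,S}

P1 drop B (C beats it: P:3>0 Q:9>7 R:10>4 S:7>3 T:5>4)
P1 drop D (A beats it: P:7>6 Q:7>6 R:9>8 S:9>1 T:7>2)
P2 drop P (R beats it: A:8>5 C:10>8)
P2 drop Q (R beats it: A:8>7 C:10>4)
P2 drop T (R beats it: A:8>6 C:10>3)
P1→{A,C} P2→{R,S}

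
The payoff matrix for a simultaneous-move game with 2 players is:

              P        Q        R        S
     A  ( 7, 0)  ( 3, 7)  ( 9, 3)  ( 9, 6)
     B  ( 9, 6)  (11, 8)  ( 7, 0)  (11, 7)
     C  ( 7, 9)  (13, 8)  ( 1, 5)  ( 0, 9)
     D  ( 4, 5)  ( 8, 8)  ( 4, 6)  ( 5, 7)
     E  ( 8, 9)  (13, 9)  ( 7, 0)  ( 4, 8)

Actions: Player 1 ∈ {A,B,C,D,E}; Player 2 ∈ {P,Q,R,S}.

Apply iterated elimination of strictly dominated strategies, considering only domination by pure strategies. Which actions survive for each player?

P1 drop D (B beats it: P:9>4 Q:11>8 R:7>4 S:11>5)
P2 drop R (Q beats it: A:7>3 B:8>0 C:8>5 E:9>0)
P1 drop A (B beats it: P:9>7 Q:11>3 S:11>9)
P1→{B,C,E} P2→{P,Q,S}

Remaining: P1:{B,C,E} P2:{P,Q,S}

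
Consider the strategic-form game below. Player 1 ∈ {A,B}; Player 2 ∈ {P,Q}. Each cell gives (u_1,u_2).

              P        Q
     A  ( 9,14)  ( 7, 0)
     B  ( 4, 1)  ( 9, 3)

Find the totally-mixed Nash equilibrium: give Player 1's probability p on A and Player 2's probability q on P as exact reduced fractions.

(p,q) = (1/8, 2/7)

P1 indiff ⇒ q·9+(1-q)·7 = q·4+(1-q)·9 ⇒ q(5) = (1-q)(2) ⇒ q = 2/7
P2 indiff ⇒ p·14+(1-p)·1 = p·0+(1-p)·3 ⇒ p(14) = (1-p)(2) ⇒ p = 1/8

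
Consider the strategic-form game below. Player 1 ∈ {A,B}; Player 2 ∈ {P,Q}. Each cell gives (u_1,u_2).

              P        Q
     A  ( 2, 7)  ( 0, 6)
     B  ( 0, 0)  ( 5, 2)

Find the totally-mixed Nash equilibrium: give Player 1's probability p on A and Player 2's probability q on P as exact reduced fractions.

(p,q) = (2/3, 5/7)

P1 indiff ⇒ q·2+(1-q)·0 = q·0+(1-q)·5 ⇒ q(2) = (1-q)(5) ⇒ q = 5/7
P2 indiff ⇒ p·7+(1-p)·0 = p·6+(1-p)·2 ⇒ p(1) = (1-p)(2) ⇒ p = 2/3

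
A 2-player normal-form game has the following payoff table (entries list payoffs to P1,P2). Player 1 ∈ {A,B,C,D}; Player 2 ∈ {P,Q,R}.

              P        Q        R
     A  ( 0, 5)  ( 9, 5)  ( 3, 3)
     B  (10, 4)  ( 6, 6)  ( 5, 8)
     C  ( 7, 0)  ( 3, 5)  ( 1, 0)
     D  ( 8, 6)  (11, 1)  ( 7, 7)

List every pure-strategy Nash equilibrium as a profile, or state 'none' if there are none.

NE set: (D,R)

(A,P): not NE [P1→B gives 10>0]
(A,Q): not NE [P1→D gives 11>9]
(A,R): not NE [P1→D gives 7>3; P2→Q gives 5>3]
(B,P): not NE [P2→R gives 8>4]
(B,Q): not NE [P1→D gives 11>6; P2→R gives 8>6]
(B,R): not NE [P1→D gives 7>5]
(C,P): not NE [P1→B gives 10>7; P2→Q gives 5>0]
(C,Q): not NE [P1→D gives 11>3]
(C,R): not NE [P1→D gives 7>1; P2→Q gives 5>0]
(D,P): not NE [P1→B gives 10>8; P2→R gives 7>6]
(D,Q): not NE [P2→R gives 7>1]
(D,R): NE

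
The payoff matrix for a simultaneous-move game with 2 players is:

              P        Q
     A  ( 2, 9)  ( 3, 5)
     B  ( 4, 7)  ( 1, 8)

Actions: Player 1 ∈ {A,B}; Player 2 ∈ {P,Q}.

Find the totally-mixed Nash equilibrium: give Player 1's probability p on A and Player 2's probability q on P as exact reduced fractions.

P1 mixes 1/5 on A; P2 mixes 1/2 on P

P1 indiff ⇒ q·2+(1-q)·3 = q·4+(1-q)·1 ⇒ q(-2) = (1-q)(-2) ⇒ q = 1/2
P2 indiff ⇒ p·9+(1-p)·7 = p·5+(1-p)·8 ⇒ p(4) = (1-p)(1) ⇒ p = 1/5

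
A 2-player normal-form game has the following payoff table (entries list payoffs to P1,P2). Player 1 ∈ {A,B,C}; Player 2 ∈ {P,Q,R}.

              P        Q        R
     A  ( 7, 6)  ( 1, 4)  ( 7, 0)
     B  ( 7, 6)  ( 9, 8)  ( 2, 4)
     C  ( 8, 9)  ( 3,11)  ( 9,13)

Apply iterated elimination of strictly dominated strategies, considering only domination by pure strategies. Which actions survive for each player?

Remaining: P1:{B,C} P2:{Q,R}

P1 drop A (C beats it: P:8>7 Q:3>1 R:9>7)
P2 drop P (Q beats it: B:8>6 C:11>9)
P1→{B,C} P2→{Q,R}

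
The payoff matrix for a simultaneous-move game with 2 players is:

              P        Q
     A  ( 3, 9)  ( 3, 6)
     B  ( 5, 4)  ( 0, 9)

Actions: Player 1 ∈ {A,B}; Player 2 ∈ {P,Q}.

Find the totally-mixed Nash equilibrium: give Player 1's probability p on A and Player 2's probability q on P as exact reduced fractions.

(p,q) = (5/8, 3/5)

P1 indiff ⇒ q·3+(1-q)·3 = q·5+(1-q)·0 ⇒ q(-2) = (1-q)(-3) ⇒ q = 3/5
P2 indiff ⇒ p·9+(1-p)·4 = p·6+(1-p)·9 ⇒ p(3) = (1-p)(5) ⇒ p = 5/8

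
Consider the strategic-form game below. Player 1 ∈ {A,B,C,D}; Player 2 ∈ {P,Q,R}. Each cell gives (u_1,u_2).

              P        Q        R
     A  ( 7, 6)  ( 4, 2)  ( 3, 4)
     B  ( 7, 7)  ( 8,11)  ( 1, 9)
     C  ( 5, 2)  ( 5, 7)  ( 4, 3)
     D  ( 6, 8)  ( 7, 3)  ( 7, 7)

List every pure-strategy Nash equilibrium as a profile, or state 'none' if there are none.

(A,P): NE
(A,Q): not NE [P1→B gives 8>4; P2→P gives 6>2]
(A,R): not NE [P1→D gives 7>3; P2→P gives 6>4]
(B,P): not NE [P2→Q gives 11>7]
(B,Q): NE
(B,R): not NE [P1→D gives 7>1; P2→Q gives 11>9]
(C,P): not NE [P1→B gives 7>5; P2→Q gives 7>2]
(C,Q): not NE [P1→B gives 8>5]
(C,R): not NE [P1→D gives 7>4; P2→Q gives 7>3]
(D,P): not NE [P1→B gives 7>6]
(D,Q): not NE [P1→B gives 8>7; P2→P gives 8>3]
(D,R): not NE [P2→P gives 8>7]

Nash profiles: (A,P), (B,Q)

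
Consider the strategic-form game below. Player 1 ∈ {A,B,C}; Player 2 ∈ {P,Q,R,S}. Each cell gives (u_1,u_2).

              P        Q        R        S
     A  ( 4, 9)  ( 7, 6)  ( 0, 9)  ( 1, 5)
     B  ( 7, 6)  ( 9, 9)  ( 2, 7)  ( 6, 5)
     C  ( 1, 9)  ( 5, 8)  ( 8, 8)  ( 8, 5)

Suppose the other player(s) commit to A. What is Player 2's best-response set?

u_2(P vs A) = 9
u_2(Q vs A) = 6
u_2(R vs A) = 9
u_2(S vs A) = 5
max payoff 9 at {P,R}

BR_2 = {P,R}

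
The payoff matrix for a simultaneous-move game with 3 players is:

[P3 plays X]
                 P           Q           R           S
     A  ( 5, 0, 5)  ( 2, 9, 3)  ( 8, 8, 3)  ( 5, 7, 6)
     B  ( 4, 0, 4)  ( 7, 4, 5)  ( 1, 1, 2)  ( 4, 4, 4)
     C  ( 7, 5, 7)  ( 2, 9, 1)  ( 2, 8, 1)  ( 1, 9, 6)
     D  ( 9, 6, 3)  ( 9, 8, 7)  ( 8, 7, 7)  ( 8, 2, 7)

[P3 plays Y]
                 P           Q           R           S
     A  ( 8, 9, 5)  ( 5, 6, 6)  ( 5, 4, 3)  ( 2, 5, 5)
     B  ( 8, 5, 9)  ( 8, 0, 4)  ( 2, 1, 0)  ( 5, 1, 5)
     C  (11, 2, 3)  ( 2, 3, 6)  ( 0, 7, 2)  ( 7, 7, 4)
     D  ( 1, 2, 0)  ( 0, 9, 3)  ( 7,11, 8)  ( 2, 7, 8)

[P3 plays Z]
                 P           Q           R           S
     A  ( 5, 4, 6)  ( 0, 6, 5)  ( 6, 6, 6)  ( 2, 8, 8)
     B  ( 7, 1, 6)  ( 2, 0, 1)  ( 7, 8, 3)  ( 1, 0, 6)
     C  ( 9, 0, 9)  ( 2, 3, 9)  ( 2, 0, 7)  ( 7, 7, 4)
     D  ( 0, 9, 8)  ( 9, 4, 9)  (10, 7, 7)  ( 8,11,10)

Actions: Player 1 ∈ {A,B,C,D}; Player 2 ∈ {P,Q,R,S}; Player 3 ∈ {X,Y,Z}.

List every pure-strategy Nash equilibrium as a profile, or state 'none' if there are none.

(A,P,X): not NE [P1→D gives 9>5; P2→Q gives 9>0; P3→Z gives 6>5]
(A,P,Y): not NE [P1→C gives 11>8; P3→Z gives 6>5]
(A,P,Z): not NE [P1→C gives 9>5; P2→S gives 8>4]
(A,Q,X): not NE [P1→D gives 9>2; P3→Y gives 6>3]
(A,Q,Y): not NE [P1→B gives 8>5; P2→P gives 9>6]
(A,Q,Z): not NE [P1→D gives 9>0; P2→S gives 8>6; P3→Y gives 6>5]
(A,R,X): not NE [P2→Q gives 9>8; P3→Z gives 6>3]
(A,R,Y): not NE [P1→D gives 7>5; P2→P gives 9>4; P3→Z gives 6>3]
(A,R,Z): not NE [P1→D gives 10>6; P2→S gives 8>6]
(A,S,X): not NE [P1→D gives 8>5; P2→Q gives 9>7; P3→Z gives 8>6]
(A,S,Y): not NE [P1→C gives 7>2; P2→P gives 9>5; P3→Z gives 8>5]
(A,S,Z): not NE [P1→D gives 8>2]
(B,P,X): not NE [P1→D gives 9>4; P2→S gives 4>0; P3→Y gives 9>4]
(B,P,Y): not NE [P1→C gives 11>8]
(B,P,Z): not NE [P1→C gives 9>7; P2→R gives 8>1; P3→Y gives 9>6]
(B,Q,X): not NE [P1→D gives 9>7]
(B,Q,Y): not NE [P2→P gives 5>0; P3→X gives 5>4]
(B,Q,Z): not NE [P1→D gives 9>2; P2→R gives 8>0; P3→X gives 5>1]
(B,R,X): not NE [P1→D gives 8>1; P2→S gives 4>1; P3→Z gives 3>2]
(B,R,Y): not NE [P1→D gives 7>2; P2→P gives 5>1; P3→Z gives 3>0]
(B,R,Z): not NE [P1→D gives 10>7]
(B,S,X): not NE [P1→D gives 8>4; P3→Z gives 6>4]
(B,S,Y): not NE [P1→C gives 7>5; P2→P gives 5>1; P3→Z gives 6>5]
(B,S,Z): not NE [P1→D gives 8>1; P2→R gives 8>0]
(C,P,X): not NE [P1→D gives 9>7; P2→S gives 9>5; P3→Z gives 9>7]
(C,P,Y): not NE [P2→S gives 7>2; P3→Z gives 9>3]
(C,P,Z): not NE [P2→S gives 7>0]
(C,Q,X): not NE [P1→D gives 9>2; P3→Z gives 9>1]
(C,Q,Y): not NE [P1→B gives 8>2; P2→S gives 7>3; P3→Z gives 9>6]
(C,Q,Z): not NE [P1→D gives 9>2; P2→S gives 7>3]
(C,R,X): not NE [P1→D gives 8>2; P2→S gives 9>8; P3→Z gives 7>1]
(C,R,Y): not NE [P1→D gives 7>0; P3→Z gives 7>2]
(C,R,Z): not NE [P1→D gives 10>2; P2→S gives 7>0]
(C,S,X): not NE [P1→D gives 8>1]
(C,S,Y): not NE [P3→X gives 6>4]
(C,S,Z): not NE [P1→D gives 8>7; P3→X gives 6>4]
(D,P,X): not NE [P2→Q gives 8>6; P3→Z gives 8>3]
(D,P,Y): not NE [P1→C gives 11>1; P2→R gives 11>2; P3→Z gives 8>0]
(D,P,Z): not NE [P1→C gives 9>0; P2→S gives 11>9]
(D,Q,X): not NE [P3→Z gives 9>7]
(D,Q,Y): not NE [P1→B gives 8>0; P2→R gives 11>9; P3→Z gives 9>3]
(D,Q,Z): not NE [P2→S gives 11>4]
(D,R,X): not NE [P2→Q gives 8>7; P3→Y gives 8>7]
(D,R,Y): NE
(D,R,Z): not NE [P2→S gives 11>7; P3→Y gives 8>7]
(D,S,X): not NE [P2→Q gives 8>2; P3→Z gives 10>7]
(D,S,Y): not NE [P1→C gives 7>2; P2→R gives 11>7; P3→Z gives 10>8]
(D,S,Z): NE

NE set: (D,R,Y), (D,S,Z)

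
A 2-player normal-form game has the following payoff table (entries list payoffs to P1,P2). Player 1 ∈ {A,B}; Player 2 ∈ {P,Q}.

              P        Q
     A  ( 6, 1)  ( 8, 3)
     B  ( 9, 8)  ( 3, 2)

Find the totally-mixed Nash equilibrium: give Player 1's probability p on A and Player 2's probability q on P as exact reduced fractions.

p=3/4, q=5/8

P1 indiff ⇒ q·6+(1-q)·8 = q·9+(1-q)·3 ⇒ q(-3) = (1-q)(-5) ⇒ q = 5/8
P2 indiff ⇒ p·1+(1-p)·8 = p·3+(1-p)·2 ⇒ p(-2) = (1-p)(-6) ⇒ p = 3/4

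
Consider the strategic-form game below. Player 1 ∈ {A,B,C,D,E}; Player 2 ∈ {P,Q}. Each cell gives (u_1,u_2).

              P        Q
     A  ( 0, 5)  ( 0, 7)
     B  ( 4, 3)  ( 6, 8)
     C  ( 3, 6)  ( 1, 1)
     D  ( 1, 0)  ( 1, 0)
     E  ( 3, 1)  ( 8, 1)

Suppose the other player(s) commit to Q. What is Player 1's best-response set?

u_1(A vs Q) = 0
u_1(B vs Q) = 6
u_1(C vs Q) = 1
u_1(D vs Q) = 1
u_1(E vs Q) = 8
max payoff 8 at {E}

argmax u_1 = {E}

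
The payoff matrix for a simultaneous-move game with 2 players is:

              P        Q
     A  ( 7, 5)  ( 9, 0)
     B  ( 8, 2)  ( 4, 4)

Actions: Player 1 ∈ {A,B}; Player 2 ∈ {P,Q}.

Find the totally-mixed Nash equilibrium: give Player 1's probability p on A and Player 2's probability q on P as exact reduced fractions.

P1 indiff ⇒ q·7+(1-q)·9 = q·8+(1-q)·4 ⇒ q(-1) = (1-q)(-5) ⇒ q = 5/6
P2 indiff ⇒ p·5+(1-p)·2 = p·0+(1-p)·4 ⇒ p(5) = (1-p)(2) ⇒ p = 2/7

p=2/7, q=5/6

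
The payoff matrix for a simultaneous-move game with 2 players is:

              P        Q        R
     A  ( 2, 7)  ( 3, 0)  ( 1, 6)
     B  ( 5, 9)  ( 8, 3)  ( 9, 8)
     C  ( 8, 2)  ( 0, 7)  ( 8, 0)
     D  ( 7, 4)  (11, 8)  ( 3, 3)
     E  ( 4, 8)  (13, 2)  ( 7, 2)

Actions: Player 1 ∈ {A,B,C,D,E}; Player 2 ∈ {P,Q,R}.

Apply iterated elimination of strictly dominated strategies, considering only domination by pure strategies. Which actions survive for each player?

IESDS → P1:{C,D,E} P2:{P,Q}

P1 drop A (B beats it: P:5>2 Q:8>3 R:9>1)
P2 drop R (P beats it: B:9>8 C:2>0 D:4>3 E:8>2)
P1 drop B (D beats it: P:7>5 Q:11>8)
P1→{C,D,E} P2→{P,Q}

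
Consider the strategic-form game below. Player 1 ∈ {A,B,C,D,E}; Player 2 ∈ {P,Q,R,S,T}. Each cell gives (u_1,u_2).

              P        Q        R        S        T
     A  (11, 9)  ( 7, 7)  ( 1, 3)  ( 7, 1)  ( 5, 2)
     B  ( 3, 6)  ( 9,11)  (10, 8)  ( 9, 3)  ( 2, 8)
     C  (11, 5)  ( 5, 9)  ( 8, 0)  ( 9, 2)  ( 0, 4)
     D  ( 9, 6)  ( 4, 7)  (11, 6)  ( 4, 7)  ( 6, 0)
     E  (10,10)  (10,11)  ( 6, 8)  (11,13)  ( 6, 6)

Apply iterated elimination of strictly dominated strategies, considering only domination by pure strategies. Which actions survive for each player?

P2 drop R (Q beats it: A:7>3 B:11>8 C:9>0 D:7>6 E:11>8)
P1 drop B (E beats it: P:10>3 Q:10>9 S:11>9 T:6>2)
P2 drop T (P beats it: A:9>2 C:5>4 D:6>0 E:10>6)
P1 drop D (A beats it: P:11>9 Q:7>4 S:7>4)
P1→{A,C,E} P2→{P,Q,S}

Remaining: P1:{A,C,E} P2:{P,Q,S}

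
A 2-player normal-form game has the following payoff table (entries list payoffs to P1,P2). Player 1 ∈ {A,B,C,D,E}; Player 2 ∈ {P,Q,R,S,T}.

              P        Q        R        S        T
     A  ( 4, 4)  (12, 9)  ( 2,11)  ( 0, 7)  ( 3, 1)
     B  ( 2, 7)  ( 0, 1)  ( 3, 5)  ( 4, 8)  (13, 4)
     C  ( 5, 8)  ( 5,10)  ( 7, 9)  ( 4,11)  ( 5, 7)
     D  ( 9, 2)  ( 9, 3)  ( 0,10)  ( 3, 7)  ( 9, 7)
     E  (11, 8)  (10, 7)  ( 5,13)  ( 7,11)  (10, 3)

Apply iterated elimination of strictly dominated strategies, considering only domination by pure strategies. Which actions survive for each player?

P1 drop D (E beats it: P:11>9 Q:10>9 R:5>0 S:7>3 T:10>9)
P2 drop P (S beats it: A:7>4 B:8>7 C:11>8 E:11>8)
P2 drop T (R beats it: A:11>1 B:5>4 C:9>7 E:13>3)
P1 drop B (E beats it: Q:10>0 R:5>3 S:7>4)
P1→{A,C,E} P2→{Q,R,S}

IESDS → P1:{A,C,E} P2:{Q,R,S}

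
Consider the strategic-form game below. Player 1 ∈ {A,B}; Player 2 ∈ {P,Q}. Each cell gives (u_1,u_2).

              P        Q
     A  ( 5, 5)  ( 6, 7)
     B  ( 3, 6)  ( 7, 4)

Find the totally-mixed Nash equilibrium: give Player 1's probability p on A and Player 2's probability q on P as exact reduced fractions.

P1 indiff ⇒ q·5+(1-q)·6 = q·3+(1-q)·7 ⇒ q(2) = (1-q)(1) ⇒ q = 1/3
P2 indiff ⇒ p·5+(1-p)·6 = p·7+(1-p)·4 ⇒ p(-2) = (1-p)(-2) ⇒ p = 1/2

P1 mixes 1/2 on A; P2 mixes 1/3 on P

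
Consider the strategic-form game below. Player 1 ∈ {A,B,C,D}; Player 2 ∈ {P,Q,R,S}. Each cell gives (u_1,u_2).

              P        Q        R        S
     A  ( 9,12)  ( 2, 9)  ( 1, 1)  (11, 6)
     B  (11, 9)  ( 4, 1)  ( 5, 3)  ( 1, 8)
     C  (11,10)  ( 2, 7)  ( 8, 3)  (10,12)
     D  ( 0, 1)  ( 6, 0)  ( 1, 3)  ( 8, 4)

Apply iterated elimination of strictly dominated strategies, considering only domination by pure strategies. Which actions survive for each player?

IESDS → P1:{A,B,C} P2:{P,S}

P2 drop Q (P beats it: A:12>9 B:9>1 C:10>7 D:1>0)
P1 drop D (C beats it: P:11>0 R:8>1 S:10>8)
P2 drop R (P beats it: A:12>1 B:9>3 C:10>3)
P1→{A,B,C} P2→{P,S}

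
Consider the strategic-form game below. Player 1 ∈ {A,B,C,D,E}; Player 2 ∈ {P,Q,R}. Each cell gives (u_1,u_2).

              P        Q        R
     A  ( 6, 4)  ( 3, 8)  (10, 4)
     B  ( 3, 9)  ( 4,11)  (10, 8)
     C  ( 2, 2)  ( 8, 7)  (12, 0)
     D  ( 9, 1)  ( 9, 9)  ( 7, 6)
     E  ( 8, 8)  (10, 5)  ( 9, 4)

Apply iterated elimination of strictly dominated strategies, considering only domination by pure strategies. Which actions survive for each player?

IESDS → P1:{D,E} P2:{P,Q}

P2 drop R (Q beats it: A:8>4 B:11>8 C:7>0 D:9>6 E:5>4)
P1 drop A (D beats it: P:9>6 Q:9>3)
P1 drop B (D beats it: P:9>3 Q:9>4)
P1 drop C (D beats it: P:9>2 Q:9>8)
P1→{D,E} P2→{P,Q}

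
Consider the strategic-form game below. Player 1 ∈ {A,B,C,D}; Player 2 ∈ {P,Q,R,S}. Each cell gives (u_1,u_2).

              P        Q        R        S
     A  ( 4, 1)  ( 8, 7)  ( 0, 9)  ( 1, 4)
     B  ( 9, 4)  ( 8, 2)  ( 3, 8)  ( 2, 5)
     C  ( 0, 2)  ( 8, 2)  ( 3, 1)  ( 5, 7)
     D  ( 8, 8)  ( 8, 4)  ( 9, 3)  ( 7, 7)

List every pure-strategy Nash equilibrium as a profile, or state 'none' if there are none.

No pure NE.

(A,P): not NE [P1→B gives 9>4; P2→R gives 9>1]
(A,Q): not NE [P2→R gives 9>7]
(A,R): not NE [P1→D gives 9>0]
(A,S): not NE [P1→D gives 7>1; P2→R gives 9>4]
(B,P): not NE [P2→R gives 8>4]
(B,Q): not NE [P2→R gives 8>2]
(B,R): not NE [P1→D gives 9>3]
(B,S): not NE [P1→D gives 7>2; P2→R gives 8>5]
(C,P): not NE [P1→B gives 9>0; P2→S gives 7>2]
(C,Q): not NE [P2→S gives 7>2]
(C,R): not NE [P1→D gives 9>3; P2→S gives 7>1]
(C,S): not NE [P1→D gives 7>5]
(D,P): not NE [P1→B gives 9>8]
(D,Q): not NE [P2→P gives 8>4]
(D,R): not NE [P2→P gives 8>3]
(D,S): not NE [P2→P gives 8>7]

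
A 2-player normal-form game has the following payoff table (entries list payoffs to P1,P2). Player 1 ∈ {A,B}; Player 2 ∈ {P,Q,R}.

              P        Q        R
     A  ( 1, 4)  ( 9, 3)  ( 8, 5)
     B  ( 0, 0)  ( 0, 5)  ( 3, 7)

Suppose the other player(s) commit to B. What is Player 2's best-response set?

argmax u_2 = {R}

u_2(P vs B) = 0
u_2(Q vs B) = 5
u_2(R vs B) = 7
max payoff 7 at {R}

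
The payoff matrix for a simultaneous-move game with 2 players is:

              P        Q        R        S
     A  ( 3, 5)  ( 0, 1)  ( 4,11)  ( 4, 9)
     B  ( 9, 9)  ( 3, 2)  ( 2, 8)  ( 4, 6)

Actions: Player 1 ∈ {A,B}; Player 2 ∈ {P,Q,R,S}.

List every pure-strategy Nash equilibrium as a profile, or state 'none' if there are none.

(A,P): not NE [P1→B gives 9>3; P2→R gives 11>5]
(A,Q): not NE [P1→B gives 3>0; P2→R gives 11>1]
(A,R): NE
(A,S): not NE [P2→R gives 11>9]
(B,P): NE
(B,Q): not NE [P2→P gives 9>2]
(B,R): not NE [P1→A gives 4>2; P2→P gives 9>8]
(B,S): not NE [P2→P gives 9>6]

PSNE = {(A,R), (B,P)}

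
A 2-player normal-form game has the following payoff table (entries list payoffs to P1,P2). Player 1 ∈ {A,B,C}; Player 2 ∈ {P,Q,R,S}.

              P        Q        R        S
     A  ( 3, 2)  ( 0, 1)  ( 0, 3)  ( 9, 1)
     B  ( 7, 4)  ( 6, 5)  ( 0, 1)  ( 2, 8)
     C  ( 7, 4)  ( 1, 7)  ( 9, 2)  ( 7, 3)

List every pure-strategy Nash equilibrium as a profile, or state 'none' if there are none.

(A,P): not NE [P1→C gives 7>3; P2→R gives 3>2]
(A,Q): not NE [P1→B gives 6>0; P2→R gives 3>1]
(A,R): not NE [P1→C gives 9>0]
(A,S): not NE [P2→R gives 3>1]
(B,P): not NE [P2→S gives 8>4]
(B,Q): not NE [P2→S gives 8>5]
(B,R): not NE [P1→C gives 9>0; P2→S gives 8>1]
(B,S): not NE [P1→A gives 9>2]
(C,P): not NE [P2→Q gives 7>4]
(C,Q): not NE [P1→B gives 6>1]
(C,R): not NE [P2→Q gives 7>2]
(C,S): not NE [P1→A gives 9>7; P2→Q gives 7>3]

PSNE: ∅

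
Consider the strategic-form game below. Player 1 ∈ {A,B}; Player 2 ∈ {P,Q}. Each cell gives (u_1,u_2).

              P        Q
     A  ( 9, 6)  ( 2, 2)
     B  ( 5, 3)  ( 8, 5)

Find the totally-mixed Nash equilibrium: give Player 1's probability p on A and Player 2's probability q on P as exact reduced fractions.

P1 indiff ⇒ q·9+(1-q)·2 = q·5+(1-q)·8 ⇒ q(4) = (1-q)(6) ⇒ q = 3/5
P2 indiff ⇒ p·6+(1-p)·3 = p·2+(1-p)·5 ⇒ p(4) = (1-p)(2) ⇒ p = 1/3

P1 mixes 1/3 on A; P2 mixes 3/5 on P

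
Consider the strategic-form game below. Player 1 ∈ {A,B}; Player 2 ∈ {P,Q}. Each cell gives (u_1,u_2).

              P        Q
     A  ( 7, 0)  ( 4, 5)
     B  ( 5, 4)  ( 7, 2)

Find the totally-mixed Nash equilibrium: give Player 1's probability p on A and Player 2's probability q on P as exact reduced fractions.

P1 indiff ⇒ q·7+(1-q)·4 = q·5+(1-q)·7 ⇒ q(2) = (1-q)(3) ⇒ q = 3/5
P2 indiff ⇒ p·0+(1-p)·4 = p·5+(1-p)·2 ⇒ p(-5) = (1-p)(-2) ⇒ p = 2/7

(p,q) = (2/7, 3/5)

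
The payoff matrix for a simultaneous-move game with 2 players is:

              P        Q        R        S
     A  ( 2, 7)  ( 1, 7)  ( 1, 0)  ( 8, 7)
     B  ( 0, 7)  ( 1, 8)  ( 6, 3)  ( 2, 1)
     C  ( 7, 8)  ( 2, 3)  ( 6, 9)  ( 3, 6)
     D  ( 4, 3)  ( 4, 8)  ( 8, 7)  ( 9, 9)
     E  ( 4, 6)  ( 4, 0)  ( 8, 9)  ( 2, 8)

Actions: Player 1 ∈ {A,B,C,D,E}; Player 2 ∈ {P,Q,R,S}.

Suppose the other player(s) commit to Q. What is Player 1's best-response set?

argmax u_1 = {D,E}

u_1(A vs Q) = 1
u_1(B vs Q) = 1
u_1(C vs Q) = 2
u_1(D vs Q) = 4
u_1(E vs Q) = 4
max payoff 4 at {D,E}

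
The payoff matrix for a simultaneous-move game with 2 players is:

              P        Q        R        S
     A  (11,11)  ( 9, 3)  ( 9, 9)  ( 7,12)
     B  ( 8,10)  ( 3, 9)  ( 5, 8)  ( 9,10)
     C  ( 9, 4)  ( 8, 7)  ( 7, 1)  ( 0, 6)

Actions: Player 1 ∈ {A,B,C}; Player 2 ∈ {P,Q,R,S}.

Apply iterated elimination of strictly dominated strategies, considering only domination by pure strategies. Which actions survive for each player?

IESDS → P1:{A,B} P2:{P,S}

P1 drop C (A beats it: P:11>9 Q:9>8 R:9>7 S:7>0)
P2 drop Q (P beats it: A:11>3 B:10>9)
P2 drop R (P beats it: A:11>9 B:10>8)
P1→{A,B} P2→{P,S}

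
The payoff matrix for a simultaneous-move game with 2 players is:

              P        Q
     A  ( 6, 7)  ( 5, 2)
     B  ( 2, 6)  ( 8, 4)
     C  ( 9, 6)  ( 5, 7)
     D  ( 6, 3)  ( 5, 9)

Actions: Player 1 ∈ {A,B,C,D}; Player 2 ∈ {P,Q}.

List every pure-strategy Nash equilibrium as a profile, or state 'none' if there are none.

(A,P): not NE [P1→C gives 9>6]
(A,Q): not NE [P1→B gives 8>5; P2→P gives 7>2]
(B,P): not NE [P1→C gives 9>2]
(B,Q): not NE [P2→P gives 6>4]
(C,P): not NE [P2→Q gives 7>6]
(C,Q): not NE [P1→B gives 8>5]
(D,P): not NE [P1→C gives 9>6; P2→Q gives 9>3]
(D,Q): not NE [P1→B gives 8>5]

PSNE: ∅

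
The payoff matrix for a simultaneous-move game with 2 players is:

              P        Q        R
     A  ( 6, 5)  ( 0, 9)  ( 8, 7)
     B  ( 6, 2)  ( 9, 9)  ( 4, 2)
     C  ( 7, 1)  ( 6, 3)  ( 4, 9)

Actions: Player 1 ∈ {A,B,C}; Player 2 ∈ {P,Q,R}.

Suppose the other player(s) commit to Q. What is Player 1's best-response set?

u_1(A vs Q) = 0
u_1(B vs Q) = 9
u_1(C vs Q) = 6
max payoff 9 at {B}

argmax u_1 = {B}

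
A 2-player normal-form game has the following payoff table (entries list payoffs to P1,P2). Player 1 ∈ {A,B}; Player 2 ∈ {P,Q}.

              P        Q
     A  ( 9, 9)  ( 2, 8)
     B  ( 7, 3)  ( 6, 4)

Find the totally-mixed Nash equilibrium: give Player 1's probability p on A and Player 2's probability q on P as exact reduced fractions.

(p,q) = (1/2, 2/3)

P1 indiff ⇒ q·9+(1-q)·2 = q·7+(1-q)·6 ⇒ q(2) = (1-q)(4) ⇒ q = 2/3
P2 indiff ⇒ p·9+(1-p)·3 = p·8+(1-p)·4 ⇒ p(1) = (1-p)(1) ⇒ p = 1/2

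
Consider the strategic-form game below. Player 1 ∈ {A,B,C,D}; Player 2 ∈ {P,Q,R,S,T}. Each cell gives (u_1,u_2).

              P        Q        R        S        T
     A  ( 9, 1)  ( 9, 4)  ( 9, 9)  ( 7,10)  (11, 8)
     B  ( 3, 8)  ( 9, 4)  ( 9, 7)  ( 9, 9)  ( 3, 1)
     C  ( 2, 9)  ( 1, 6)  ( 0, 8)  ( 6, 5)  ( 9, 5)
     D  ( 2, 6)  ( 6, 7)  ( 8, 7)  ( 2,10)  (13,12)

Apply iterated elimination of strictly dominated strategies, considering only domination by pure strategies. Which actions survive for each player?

Survivors P1:{A,B,D} P2:{S,T}

P1 drop C (A beats it: P:9>2 Q:9>1 R:9>0 S:7>6 T:11>9)
P2 drop P (S beats it: A:10>1 B:9>8 D:10>6)
P2 drop Q (S beats it: A:10>4 B:9>4 D:10>7)
P2 drop R (S beats it: A:10>9 B:9>7 D:10>7)
P1→{A,B,D} P2→{S,T}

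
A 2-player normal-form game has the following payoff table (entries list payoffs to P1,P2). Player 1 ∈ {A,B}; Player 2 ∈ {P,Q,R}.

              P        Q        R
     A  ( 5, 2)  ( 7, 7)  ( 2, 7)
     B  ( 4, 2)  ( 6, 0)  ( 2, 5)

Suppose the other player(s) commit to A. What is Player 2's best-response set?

BR_2 = {Q,R}

u_2(P vs A) = 2
u_2(Q vs A) = 7
u_2(R vs A) = 7
max payoff 7 at {Q,R}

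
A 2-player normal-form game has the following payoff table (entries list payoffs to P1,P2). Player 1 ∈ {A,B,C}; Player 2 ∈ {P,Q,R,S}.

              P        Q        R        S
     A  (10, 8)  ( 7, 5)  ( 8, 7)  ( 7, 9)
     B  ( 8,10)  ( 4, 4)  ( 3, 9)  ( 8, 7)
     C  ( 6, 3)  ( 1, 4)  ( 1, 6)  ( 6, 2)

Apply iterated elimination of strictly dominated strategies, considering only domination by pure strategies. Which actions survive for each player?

P1 drop C (A beats it: P:10>6 Q:7>1 R:8>1 S:7>6)
P2 drop Q (P beats it: A:8>5 B:10>4)
P2 drop R (P beats it: A:8>7 B:10>9)
P1→{A,B} P2→{P,S}

Survivors P1:{A,B} P2:{P,S}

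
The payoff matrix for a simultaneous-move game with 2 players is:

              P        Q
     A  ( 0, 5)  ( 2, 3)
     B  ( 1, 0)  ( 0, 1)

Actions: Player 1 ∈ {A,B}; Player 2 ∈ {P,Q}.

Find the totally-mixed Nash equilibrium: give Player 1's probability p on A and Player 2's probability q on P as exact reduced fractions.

P1 indiff ⇒ q·0+(1-q)·2 = q·1+(1-q)·0 ⇒ q(-1) = (1-q)(-2) ⇒ q = 2/3
P2 indiff ⇒ p·5+(1-p)·0 = p·3+(1-p)·1 ⇒ p(2) = (1-p)(1) ⇒ p = 1/3

P1 mixes 1/3 on A; P2 mixes 2/3 on P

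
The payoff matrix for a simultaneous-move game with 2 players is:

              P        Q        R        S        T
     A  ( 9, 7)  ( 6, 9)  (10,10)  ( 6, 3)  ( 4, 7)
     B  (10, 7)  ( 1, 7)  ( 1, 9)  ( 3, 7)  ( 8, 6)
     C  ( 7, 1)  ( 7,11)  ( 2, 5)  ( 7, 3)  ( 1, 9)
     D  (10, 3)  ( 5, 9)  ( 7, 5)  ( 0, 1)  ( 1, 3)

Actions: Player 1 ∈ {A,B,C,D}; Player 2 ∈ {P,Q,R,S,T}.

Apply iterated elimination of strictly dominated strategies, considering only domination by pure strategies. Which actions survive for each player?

P2 drop P (R beats it: A:10>7 B:9>7 C:5>1 D:5>3)
P1 drop D (A beats it: Q:6>5 R:10>7 S:6>0 T:4>1)
P2 drop S (R beats it: A:10>3 B:9>7 C:5>3)
P2 drop T (Q beats it: A:9>7 B:7>6 C:11>9)
P1 drop B (A beats it: Q:6>1 R:10>1)
P1→{A,C} P2→{Q,R}

Remaining: P1:{A,C} P2:{Q,R}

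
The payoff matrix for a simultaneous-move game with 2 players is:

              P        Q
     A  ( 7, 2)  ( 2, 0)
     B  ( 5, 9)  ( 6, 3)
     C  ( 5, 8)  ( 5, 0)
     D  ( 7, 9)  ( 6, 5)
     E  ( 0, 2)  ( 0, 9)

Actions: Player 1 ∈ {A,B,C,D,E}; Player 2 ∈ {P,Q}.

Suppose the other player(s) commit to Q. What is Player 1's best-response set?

u_1(A vs Q) = 2
u_1(B vs Q) = 6
u_1(C vs Q) = 5
u_1(D vs Q) = 6
u_1(E vs Q) = 0
max payoff 6 at {B,D}

BR_1 = {B,D}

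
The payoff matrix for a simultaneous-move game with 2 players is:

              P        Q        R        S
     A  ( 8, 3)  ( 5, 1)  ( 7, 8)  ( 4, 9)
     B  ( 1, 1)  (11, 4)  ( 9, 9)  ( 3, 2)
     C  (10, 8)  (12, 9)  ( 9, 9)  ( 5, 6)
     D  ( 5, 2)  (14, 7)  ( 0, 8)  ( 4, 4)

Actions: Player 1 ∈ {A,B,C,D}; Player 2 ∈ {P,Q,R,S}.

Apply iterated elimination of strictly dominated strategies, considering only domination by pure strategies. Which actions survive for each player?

IESDS → P1:{B,C,D} P2:{Q,R}

P1 drop A (C beats it: P:10>8 Q:12>5 R:9>7 S:5>4)
P2 drop P (Q beats it: B:4>1 C:9>8 D:7>2)
P2 drop S (Q beats it: B:4>2 C:9>6 D:7>4)
P1→{B,C,D} P2→{Q,R}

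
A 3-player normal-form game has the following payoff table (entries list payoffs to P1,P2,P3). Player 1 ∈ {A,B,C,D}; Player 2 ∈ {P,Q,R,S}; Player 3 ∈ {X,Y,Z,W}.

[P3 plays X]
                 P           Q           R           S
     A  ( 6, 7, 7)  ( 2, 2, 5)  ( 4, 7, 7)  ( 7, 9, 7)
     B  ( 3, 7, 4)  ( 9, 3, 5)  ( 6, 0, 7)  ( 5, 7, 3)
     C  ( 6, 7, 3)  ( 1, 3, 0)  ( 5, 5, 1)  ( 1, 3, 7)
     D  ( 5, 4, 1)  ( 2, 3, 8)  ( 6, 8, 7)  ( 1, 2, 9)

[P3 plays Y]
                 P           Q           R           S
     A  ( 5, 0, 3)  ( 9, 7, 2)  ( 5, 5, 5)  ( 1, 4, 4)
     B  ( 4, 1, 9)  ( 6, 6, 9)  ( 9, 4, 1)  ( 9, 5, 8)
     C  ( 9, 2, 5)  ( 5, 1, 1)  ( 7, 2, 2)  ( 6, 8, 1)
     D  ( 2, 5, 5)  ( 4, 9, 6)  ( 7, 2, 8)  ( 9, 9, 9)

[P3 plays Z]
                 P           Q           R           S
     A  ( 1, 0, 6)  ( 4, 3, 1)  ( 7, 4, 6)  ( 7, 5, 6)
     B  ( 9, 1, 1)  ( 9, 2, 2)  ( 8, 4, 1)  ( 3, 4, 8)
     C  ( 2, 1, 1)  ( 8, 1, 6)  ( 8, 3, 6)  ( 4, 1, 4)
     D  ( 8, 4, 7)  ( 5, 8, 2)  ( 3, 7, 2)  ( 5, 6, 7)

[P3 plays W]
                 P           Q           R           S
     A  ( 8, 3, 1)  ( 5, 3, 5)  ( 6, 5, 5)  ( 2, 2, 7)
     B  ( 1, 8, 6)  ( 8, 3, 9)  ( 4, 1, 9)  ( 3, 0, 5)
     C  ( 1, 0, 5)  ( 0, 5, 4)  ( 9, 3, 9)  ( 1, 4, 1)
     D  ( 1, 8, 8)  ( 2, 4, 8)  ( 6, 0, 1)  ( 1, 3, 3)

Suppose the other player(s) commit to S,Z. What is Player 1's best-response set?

P1 best: {A}

u_1(A vs S,Z) = 7
u_1(B vs S,Z) = 3
u_1(C vs S,Z) = 4
u_1(D vs S,Z) = 5
max payoff 7 at {A}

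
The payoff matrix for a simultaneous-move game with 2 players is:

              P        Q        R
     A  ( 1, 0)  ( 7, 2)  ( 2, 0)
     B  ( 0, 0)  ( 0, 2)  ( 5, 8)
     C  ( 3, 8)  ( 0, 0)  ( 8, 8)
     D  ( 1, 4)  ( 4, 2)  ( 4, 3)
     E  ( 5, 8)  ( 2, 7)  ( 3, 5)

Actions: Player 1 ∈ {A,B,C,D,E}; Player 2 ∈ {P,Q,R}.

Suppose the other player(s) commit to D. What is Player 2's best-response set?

u_2(P vs D) = 4
u_2(Q vs D) = 2
u_2(R vs D) = 3
max payoff 4 at {P}

BR_2 = {P}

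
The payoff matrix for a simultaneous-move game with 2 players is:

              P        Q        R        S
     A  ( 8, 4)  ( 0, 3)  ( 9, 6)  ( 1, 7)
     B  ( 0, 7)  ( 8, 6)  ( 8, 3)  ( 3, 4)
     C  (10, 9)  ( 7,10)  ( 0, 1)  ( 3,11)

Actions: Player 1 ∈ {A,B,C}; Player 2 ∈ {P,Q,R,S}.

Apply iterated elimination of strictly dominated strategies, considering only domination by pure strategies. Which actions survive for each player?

Remaining: P1:{B,C} P2:{P,Q,S}

P2 drop R (S beats it: A:7>6 B:4>3 C:11>1)
P1 drop A (C beats it: P:10>8 Q:7>0 S:3>1)
P1→{B,C} P2→{P,Q,S}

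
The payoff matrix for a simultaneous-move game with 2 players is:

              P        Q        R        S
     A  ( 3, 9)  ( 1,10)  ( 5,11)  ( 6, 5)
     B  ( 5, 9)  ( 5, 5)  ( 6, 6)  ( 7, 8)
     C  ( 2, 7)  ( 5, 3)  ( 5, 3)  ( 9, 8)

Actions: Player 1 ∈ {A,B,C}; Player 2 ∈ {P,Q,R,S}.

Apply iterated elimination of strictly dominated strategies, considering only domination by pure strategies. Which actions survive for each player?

P1 drop A (B beats it: P:5>3 Q:5>1 R:6>5 S:7>6)
P2 drop Q (P beats it: B:9>5 C:7>3)
P2 drop R (P beats it: B:9>6 C:7>3)
P1→{B,C} P2→{P,S}

IESDS → P1:{B,C} P2:{P,S}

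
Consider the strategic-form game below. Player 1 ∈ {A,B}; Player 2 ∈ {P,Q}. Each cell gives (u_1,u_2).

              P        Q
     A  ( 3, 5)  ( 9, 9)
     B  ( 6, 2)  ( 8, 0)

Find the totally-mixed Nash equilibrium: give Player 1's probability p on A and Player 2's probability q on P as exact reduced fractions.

p=1/3, q=1/4

P1 indiff ⇒ q·3+(1-q)·9 = q·6+(1-q)·8 ⇒ q(-3) = (1-q)(-1) ⇒ q = 1/4
P2 indiff ⇒ p·5+(1-p)·2 = p·9+(1-p)·0 ⇒ p(-4) = (1-p)(-2) ⇒ p = 1/3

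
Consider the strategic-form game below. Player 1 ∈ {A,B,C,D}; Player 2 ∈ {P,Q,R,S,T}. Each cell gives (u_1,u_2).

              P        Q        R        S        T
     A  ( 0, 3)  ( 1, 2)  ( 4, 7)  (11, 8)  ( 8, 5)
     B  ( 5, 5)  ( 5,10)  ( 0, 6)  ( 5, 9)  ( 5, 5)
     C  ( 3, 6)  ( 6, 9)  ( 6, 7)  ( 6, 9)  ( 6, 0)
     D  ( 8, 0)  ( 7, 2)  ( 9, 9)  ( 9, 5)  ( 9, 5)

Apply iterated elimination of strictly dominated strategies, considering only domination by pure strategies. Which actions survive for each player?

P1 drop B (D beats it: P:8>5 Q:7>5 R:9>0 S:9>5 T:9>5)
P1 drop C (D beats it: P:8>3 Q:7>6 R:9>6 S:9>6 T:9>6)
P2 drop P (R beats it: A:7>3 D:9>0)
P2 drop Q (R beats it: A:7>2 D:9>2)
P2 drop T (R beats it: A:7>5 D:9>5)
P1→{A,D} P2→{R,S}

IESDS → P1:{A,D} P2:{R,S}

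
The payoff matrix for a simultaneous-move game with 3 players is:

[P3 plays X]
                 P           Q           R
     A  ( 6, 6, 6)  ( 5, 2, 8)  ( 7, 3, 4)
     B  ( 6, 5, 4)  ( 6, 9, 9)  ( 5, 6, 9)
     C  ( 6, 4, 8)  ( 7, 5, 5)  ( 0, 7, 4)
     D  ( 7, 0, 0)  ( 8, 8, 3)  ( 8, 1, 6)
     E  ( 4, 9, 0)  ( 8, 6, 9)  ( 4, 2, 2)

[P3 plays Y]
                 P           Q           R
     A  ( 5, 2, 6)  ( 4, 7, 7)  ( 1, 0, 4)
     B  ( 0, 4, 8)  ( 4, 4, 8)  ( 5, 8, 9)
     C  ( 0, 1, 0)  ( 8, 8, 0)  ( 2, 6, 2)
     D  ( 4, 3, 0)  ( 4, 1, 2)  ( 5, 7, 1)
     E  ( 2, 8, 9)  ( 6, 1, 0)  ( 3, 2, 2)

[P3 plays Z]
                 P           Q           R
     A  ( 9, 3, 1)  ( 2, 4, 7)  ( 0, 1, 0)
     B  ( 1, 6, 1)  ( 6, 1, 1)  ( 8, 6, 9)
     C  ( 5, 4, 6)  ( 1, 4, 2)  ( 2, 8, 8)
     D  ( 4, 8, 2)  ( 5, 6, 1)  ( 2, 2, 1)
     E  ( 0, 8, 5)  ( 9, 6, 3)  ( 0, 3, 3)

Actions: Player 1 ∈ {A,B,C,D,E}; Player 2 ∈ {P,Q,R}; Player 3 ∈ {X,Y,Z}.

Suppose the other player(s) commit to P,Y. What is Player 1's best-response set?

u_1(A vs P,Y) = 5
u_1(B vs P,Y) = 0
u_1(C vs P,Y) = 0
u_1(D vs P,Y) = 4
u_1(E vs P,Y) = 2
max payoff 5 at {A}

P1 best: {A}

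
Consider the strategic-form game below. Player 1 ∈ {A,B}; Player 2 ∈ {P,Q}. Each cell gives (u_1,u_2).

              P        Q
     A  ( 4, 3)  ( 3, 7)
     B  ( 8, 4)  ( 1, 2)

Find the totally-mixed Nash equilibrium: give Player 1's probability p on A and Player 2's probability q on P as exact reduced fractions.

P1 indiff ⇒ q·4+(1-q)·3 = q·8+(1-q)·1 ⇒ q(-4) = (1-q)(-2) ⇒ q = 1/3
P2 indiff ⇒ p·3+(1-p)·4 = p·7+(1-p)·2 ⇒ p(-4) = (1-p)(-2) ⇒ p = 1/3

P1 mixes 1/3 on A; P2 mixes 1/3 on P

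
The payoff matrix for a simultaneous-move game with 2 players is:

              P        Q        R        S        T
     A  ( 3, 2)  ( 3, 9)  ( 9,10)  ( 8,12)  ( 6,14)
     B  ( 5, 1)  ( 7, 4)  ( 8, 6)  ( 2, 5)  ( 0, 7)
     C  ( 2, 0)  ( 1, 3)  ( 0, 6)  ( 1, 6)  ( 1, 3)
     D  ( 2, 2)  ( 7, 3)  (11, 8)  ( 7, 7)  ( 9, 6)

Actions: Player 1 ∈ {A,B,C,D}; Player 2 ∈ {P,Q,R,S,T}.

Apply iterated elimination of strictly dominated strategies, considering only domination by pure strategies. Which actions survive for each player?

P1 drop C (A beats it: P:3>2 Q:3>1 R:9>0 S:8>1 T:6>1)
P2 drop P (Q beats it: A:9>2 B:4>1 D:3>2)
P2 drop Q (R beats it: A:10>9 B:6>4 D:8>3)
P1 drop B (A beats it: R:9>8 S:8>2 T:6>0)
P1→{A,D} P2→{R,S,T}

Survivors P1:{A,D} P2:{R,S,T}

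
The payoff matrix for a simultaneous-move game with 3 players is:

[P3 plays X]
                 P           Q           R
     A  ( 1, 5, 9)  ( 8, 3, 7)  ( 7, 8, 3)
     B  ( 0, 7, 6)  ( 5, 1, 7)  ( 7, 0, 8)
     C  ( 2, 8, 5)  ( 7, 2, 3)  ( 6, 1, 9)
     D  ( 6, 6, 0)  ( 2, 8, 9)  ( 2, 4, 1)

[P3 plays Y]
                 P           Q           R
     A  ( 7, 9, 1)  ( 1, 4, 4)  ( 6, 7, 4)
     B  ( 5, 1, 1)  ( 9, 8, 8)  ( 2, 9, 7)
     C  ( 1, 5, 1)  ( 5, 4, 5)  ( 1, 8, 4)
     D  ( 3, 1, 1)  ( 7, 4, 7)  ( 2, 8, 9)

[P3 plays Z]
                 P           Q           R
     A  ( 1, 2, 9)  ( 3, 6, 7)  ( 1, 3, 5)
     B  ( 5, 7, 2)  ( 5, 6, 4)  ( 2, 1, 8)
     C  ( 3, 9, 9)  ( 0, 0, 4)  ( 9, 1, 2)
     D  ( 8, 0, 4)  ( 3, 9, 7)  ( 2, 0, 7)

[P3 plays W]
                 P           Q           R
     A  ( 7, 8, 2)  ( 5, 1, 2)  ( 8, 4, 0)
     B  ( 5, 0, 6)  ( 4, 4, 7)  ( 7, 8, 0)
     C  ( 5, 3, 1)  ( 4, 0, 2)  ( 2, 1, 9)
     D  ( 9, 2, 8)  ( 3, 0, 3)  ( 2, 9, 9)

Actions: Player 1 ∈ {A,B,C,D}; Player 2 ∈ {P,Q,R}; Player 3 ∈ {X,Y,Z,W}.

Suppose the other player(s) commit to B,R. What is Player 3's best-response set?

u_3(X vs B,R) = 8
u_3(Y vs B,R) = 7
u_3(Z vs B,R) = 8
u_3(W vs B,R) = 0
max payoff 8 at {X,Z}

argmax u_3 = {X,Z}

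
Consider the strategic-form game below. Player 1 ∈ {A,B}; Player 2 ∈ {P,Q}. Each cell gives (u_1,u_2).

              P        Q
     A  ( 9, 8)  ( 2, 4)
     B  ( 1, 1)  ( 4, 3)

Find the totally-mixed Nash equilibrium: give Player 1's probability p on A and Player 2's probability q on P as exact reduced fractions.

P1 indiff ⇒ q·9+(1-q)·2 = q·1+(1-q)·4 ⇒ q(8) = (1-q)(2) ⇒ q = 1/5
P2 indiff ⇒ p·8+(1-p)·1 = p·4+(1-p)·3 ⇒ p(4) = (1-p)(2) ⇒ p = 1/3

(p,q) = (1/3, 1/5)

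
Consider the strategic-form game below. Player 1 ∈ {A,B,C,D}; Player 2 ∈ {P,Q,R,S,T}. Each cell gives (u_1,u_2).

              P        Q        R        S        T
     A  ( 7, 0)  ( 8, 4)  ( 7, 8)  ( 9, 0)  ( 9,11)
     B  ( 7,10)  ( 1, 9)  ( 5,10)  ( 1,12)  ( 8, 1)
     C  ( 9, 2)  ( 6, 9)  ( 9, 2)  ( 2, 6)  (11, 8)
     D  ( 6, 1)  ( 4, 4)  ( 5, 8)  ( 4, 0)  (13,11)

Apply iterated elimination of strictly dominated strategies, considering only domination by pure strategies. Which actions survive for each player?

Survivors P1:{A,C,D} P2:{Q,T}

P1 drop B (C beats it: P:9>7 Q:6>1 R:9>5 S:2>1 T:11>8)
P2 drop P (Q beats it: A:4>0 C:9>2 D:4>1)
P2 drop R (T beats it: A:11>8 C:8>2 D:11>8)
P2 drop S (Q beats it: A:4>0 C:9>6 D:4>0)
P1→{A,C,D} P2→{Q,T}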